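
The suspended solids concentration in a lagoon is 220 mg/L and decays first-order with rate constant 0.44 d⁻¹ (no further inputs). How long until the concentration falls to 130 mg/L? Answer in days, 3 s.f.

t = ln(C₀/C)/k = ln(220/130)/0.44 = 0.5261/0.44 = 1.196 d.

1.20 d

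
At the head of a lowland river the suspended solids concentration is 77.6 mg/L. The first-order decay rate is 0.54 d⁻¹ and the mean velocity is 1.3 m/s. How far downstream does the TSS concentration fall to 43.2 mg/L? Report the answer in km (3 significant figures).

122 km

From C = C₀·e^(−kt), t = ln(C₀/C)/k = ln(77.6/43.2)/0.54 = 0.5857/0.54 = 1.085 d.
Distance = v·t = 1.3 m/s × 9.372e+04 s = 1.218e+05 m = 121.8 km.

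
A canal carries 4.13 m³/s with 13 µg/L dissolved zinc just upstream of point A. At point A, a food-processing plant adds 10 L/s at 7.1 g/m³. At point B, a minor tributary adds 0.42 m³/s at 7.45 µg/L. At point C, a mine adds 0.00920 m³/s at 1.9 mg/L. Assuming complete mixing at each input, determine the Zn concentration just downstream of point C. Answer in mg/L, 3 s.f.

0.0318 mg/L

13 µg/L = 0.013 mg/L.
10 L/s = 0.01 m³/s.
After input A: C = (4.13·0.013 + 0.01·7.1) / 4.14 = 0.03012 mg/L.
7.45 µg/L = 0.00745 mg/L.
After input B: C = (4.14·0.03012 + 0.42·0.00745) / 4.56 = 0.02803 mg/L.
After input C: C = (4.56·0.02803 + 0.0092·1.9) / 4.569 = 0.0318 mg/L.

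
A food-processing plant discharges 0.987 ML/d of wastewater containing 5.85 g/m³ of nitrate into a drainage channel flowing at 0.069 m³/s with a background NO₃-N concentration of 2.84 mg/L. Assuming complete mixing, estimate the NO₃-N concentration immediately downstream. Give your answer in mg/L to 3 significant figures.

3.27 mg/L

0.987 ML/d = 0.01142 m³/s.
Conservation of mass across the mixing zone: C = (0.01142·5.85 + 0.069·2.84) / (0.01142 + 0.069) = 0.2628/0.08042 = 3.268 mg/L.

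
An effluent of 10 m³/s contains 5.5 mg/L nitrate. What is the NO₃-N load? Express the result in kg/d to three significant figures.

Mass flux = Q·C = 10 m³/s × 5.5 g/m³ = 55 g/s.
= 55 g/s × 86.4 = 4752 kg/d.

4750 kg/d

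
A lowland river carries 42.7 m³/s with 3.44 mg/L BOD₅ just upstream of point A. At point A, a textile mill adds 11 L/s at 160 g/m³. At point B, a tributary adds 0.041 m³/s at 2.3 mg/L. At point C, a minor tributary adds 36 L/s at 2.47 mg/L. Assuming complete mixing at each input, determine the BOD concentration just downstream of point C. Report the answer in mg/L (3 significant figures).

3.48 mg/L

11 L/s = 0.011 m³/s.
After input A: C = (42.7·3.44 + 0.011·160) / 42.71 = 3.48 mg/L.
After input B: C = (42.71·3.48 + 0.041·2.3) / 42.75 = 3.479 mg/L.
36 L/s = 0.036 m³/s.
After input C: C = (42.75·3.479 + 0.036·2.47) / 42.79 = 3.478 mg/L.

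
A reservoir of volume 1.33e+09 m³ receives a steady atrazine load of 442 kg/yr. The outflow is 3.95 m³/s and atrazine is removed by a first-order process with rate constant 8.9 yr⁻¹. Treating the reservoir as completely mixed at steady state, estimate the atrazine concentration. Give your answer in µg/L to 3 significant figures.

Outflow Q = 3.95 m³/s × 3.156e+07 s/yr = 1.247e+08 m³/yr.
Steady-state CSTR mass balance: W = Q·C + k·V·C, so C = W/(Q + kV).
Q + kV = 1.247e+08 + 8.9·1.33e+09 = 1.196e+10 m³/yr.
C = 442/1.196e+10 = 3.695e-08 kg/m³ = 3.695e-05 mg/L = 0.03695 µg/L.

0.0370 µg/L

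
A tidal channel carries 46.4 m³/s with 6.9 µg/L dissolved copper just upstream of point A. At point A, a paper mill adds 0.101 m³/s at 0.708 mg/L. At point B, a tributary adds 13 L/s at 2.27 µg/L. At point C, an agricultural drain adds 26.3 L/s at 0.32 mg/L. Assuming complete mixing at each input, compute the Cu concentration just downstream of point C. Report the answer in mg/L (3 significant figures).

0.00860 mg/L

6.9 µg/L = 0.0069 mg/L.
After input A: C = (46.4·0.0069 + 0.101·0.708) / 46.5 = 0.008423 mg/L.
13 L/s = 0.013 m³/s.
2.27 µg/L = 0.00227 mg/L.
After input B: C = (46.5·0.008423 + 0.013·0.00227) / 46.51 = 0.008421 mg/L.
26.3 L/s = 0.0263 m³/s.
After input C: C = (46.51·0.008421 + 0.0263·0.32) / 46.54 = 0.008597 mg/L.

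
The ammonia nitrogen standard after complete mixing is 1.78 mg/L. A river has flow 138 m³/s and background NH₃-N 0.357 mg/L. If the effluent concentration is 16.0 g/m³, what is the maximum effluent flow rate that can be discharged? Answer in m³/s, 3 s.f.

Mass balance at complete mixing: C_std·(Q_w + Q_r) = Q_w·C_e + Q_r·C_b.
Rearranging, Q_w = Q_r·(C_std − C_b)/(C_e − C_std) = 138·(1.78 − 0.357) / (16 − 1.78) = 13.81 m³/s.

13.8 m³/s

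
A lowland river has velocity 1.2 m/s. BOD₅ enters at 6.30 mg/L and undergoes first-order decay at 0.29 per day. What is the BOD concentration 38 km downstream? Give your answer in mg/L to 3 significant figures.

5.66 mg/L

Travel time t = 38 km / 1.2 m/s = 3.8e+04/1.2 = 3.167e+04 s = 0.3665 d.
First-order decay: C = 6.30·exp(−0.29·0.3665) = 6.30·0.8992 = 5.665 mg/L.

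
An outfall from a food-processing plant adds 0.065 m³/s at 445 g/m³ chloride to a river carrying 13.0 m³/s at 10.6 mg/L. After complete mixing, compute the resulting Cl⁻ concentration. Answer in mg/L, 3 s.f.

By mass balance at complete mixing, C = (0.065·445 + 13·10.6) / (0.065 + 13) = 166.7/13.06 = 12.76 mg/L.

12.8 mg/L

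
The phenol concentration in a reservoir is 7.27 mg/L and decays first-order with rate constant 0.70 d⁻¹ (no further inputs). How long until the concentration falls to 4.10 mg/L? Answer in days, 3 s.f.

t = ln(C₀/C)/k = ln(7.27/4.10)/0.70 = 0.5728/0.70 = 0.8182 d.

0.818 d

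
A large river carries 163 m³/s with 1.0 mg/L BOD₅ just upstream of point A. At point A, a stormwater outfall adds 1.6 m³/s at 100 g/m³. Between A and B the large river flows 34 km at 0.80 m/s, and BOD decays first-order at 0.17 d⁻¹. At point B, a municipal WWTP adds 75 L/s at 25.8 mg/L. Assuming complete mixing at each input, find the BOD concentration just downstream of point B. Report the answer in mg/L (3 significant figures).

1.82 mg/L

After input A: C = (163·1 + 1.6·100) / 164.6 = 1.962 mg/L.
Over the 34 km reach to input B (t = 4.25e+04 s = 0.4919 d), decay gives C = 1.962·exp(−0.17·0.4919) = 1.805 mg/L.
75 L/s = 0.075 m³/s.
After input B: C = (164.6·1.805 + 0.075·25.8) / 164.7 = 1.816 mg/L.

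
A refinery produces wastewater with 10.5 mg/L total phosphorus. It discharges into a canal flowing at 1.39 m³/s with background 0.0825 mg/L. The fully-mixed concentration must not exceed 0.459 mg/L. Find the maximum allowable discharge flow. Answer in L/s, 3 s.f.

52.1 L/s

Mass balance at complete mixing: C_std·(Q_w + Q_r) = Q_w·C_e + Q_r·C_b.
Rearranging, Q_w = Q_r·(C_std − C_b)/(C_e − C_std) = 1.39·(0.459 − 0.0825) / (10.5 − 0.459) = 0.05212 m³/s.
= 52.12 L/s.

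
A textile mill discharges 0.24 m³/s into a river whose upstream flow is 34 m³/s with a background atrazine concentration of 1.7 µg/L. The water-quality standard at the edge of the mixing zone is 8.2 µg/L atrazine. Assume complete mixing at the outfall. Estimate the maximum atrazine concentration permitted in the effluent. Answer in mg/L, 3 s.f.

0.929 mg/L

1.7 µg/L = 0.0017 mg/L.
8.2 µg/L = 0.0082 mg/L.
Mass balance: 0.0082·34.24 = 0.24·Cₑ + 34·0.0017.
Cₑ = (0.2808 − 0.0578) / 0.24 = 0.929 mg/L.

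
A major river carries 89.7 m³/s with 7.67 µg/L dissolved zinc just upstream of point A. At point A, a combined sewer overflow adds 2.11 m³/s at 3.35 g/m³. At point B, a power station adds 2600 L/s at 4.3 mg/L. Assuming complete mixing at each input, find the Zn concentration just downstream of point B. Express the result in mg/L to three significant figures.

0.201 mg/L

7.67 µg/L = 0.00767 mg/L.
After input A: C = (89.7·0.00767 + 2.11·3.35) / 91.81 = 0.08448 mg/L.
2600 L/s = 2.6 m³/s.
After input B: C = (91.81·0.08448 + 2.6·4.3) / 94.41 = 0.2006 mg/L.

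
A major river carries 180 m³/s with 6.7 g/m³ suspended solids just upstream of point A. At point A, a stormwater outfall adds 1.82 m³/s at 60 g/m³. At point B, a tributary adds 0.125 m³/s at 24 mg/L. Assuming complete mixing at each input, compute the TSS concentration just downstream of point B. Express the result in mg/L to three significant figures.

7.25 mg/L

After input A: C = (180·6.7 + 1.82·60) / 181.8 = 7.234 mg/L.
After input B: C = (181.8·7.234 + 0.125·24) / 181.9 = 7.245 mg/L.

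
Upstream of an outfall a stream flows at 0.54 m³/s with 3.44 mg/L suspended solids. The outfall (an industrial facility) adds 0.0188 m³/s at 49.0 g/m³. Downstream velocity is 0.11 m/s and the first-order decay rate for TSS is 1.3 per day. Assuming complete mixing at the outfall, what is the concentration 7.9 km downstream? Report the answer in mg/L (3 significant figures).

After complete mixing, C₀ = (0.0188·49 + 0.54·3.44) / 0.5588 = 4.973 mg/L.
Travel time t = 7900 m / 0.11 m/s = 7.182e+04 s = 0.8312 d.
C = 4.973·exp(−1.3·0.8312) = 4.973·0.3394 = 1.688 mg/L.

1.69 mg/L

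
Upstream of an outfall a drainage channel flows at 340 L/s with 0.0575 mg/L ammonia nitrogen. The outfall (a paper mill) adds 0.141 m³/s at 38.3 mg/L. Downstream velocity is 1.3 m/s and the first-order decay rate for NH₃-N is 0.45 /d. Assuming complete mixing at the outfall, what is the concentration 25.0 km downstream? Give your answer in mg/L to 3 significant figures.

10.2 mg/L

340 L/s = 0.34 m³/s.
After complete mixing, C₀ = (0.141·38.3 + 0.34·0.0575) / 0.481 = 11.27 mg/L.
Travel time t = 2.5e+04 m / 1.3 m/s = 1.923e+04 s = 0.2226 d.
C = 11.27·exp(−0.45·0.2226) = 11.27·0.9047 = 10.19 mg/L.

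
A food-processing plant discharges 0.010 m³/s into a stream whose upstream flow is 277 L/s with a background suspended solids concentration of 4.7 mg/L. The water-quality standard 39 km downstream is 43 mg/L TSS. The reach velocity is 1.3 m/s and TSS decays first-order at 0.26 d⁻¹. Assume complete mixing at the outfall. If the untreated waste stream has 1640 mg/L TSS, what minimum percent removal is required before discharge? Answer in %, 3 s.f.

277 L/s = 0.277 m³/s.
Travel time to the compliance point: t = 3.9e+04/1.3 = 3e+04 s = 0.3472 d; decay factor exp(−0.26·0.3472) = 0.9137.
So the concentration just after mixing may be at most 43/0.9137 = 47.06 mg/L.
Mass balance: 47.06·0.287 = 0.01·Cₑ + 0.277·4.7.
Cₑ = (13.51 − 1.302) / 0.01 = 1221 mg/L.
Required removal = 1 − 1221/1640 = 25.58 %.

25.6 %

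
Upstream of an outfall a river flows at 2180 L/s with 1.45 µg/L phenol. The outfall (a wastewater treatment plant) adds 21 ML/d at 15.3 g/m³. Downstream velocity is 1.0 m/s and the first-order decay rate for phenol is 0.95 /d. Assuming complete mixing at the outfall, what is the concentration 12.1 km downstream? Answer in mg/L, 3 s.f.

1.34 mg/L

21 ML/d = 0.2431 m³/s.
2180 L/s = 2.18 m³/s.
1.45 µg/L = 0.00145 mg/L.
After complete mixing, C₀ = (0.2431·15.3 + 2.18·0.00145) / 2.423 = 1.536 mg/L.
Travel time t = 1.21e+04 m / 1.0 m/s = 1.21e+04 s = 0.14 d.
C = 1.536·exp(−0.95·0.14) = 1.536·0.8754 = 1.345 mg/L.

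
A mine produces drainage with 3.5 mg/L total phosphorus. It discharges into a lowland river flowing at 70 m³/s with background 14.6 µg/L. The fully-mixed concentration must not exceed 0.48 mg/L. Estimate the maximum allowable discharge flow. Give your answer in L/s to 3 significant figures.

10800 L/s

14.6 µg/L = 0.0146 mg/L.
Mass balance at complete mixing: C_std·(Q_w + Q_r) = Q_w·C_e + Q_r·C_b.
Rearranging, Q_w = Q_r·(C_std − C_b)/(C_e − C_std) = 70·(0.48 − 0.0146) / (3.5 − 0.48) = 10.79 m³/s.
= 1.079e+04 L/s.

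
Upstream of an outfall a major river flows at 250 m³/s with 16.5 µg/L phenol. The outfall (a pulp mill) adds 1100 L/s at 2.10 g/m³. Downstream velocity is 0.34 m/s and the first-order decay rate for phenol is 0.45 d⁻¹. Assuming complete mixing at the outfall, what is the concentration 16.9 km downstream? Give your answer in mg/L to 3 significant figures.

0.0198 mg/L

1100 L/s = 1.1 m³/s.
16.5 µg/L = 0.0165 mg/L.
After complete mixing, C₀ = (1.1·2.1 + 250·0.0165) / 251.1 = 0.02563 mg/L.
Travel time t = 1.69e+04 m / 0.34 m/s = 4.971e+04 s = 0.5753 d.
C = 0.02563·exp(−0.45·0.5753) = 0.02563·0.7719 = 0.01978 mg/L.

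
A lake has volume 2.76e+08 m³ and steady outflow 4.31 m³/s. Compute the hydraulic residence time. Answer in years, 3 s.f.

Q = 4.31 m³/s × 3.156e+07 s/yr = 1.36e+08 m³/yr.
Hydraulic residence time τ = V/Q = 2.76e+08/1.36e+08 = 2.029 yr.

2.03 yr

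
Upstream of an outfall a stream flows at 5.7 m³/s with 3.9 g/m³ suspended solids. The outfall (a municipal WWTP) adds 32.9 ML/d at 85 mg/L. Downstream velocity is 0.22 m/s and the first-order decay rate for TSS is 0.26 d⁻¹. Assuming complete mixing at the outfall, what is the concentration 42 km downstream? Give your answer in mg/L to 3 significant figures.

5.05 mg/L

32.9 ML/d = 0.3808 m³/s.
After complete mixing, C₀ = (0.3808·85 + 5.7·3.9) / 6.081 = 8.979 mg/L.
Travel time t = 4.2e+04 m / 0.22 m/s = 1.909e+05 s = 2.21 d.
C = 8.979·exp(−0.26·2.21) = 8.979·0.563 = 5.055 mg/L.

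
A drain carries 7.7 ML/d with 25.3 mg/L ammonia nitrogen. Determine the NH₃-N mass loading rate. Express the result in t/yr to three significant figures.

7.7 ML/d = 0.08912 m³/s.
Mass flux = Q·C = 0.08912 m³/s × 25.3 g/m³ = 2.255 g/s.
= 2.255 g/s × 31.56 = 71.15 t/yr.

71.2 t/yr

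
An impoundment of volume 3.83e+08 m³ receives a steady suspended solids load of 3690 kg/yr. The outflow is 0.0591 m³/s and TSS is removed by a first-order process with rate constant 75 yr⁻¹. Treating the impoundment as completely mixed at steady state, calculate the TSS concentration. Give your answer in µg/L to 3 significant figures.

0.128 µg/L

Outflow Q = 0.0591 m³/s × 3.156e+07 s/yr = 1.865e+06 m³/yr.
Steady-state CSTR mass balance: W = Q·C + k·V·C, so C = W/(Q + kV).
Q + kV = 1.865e+06 + 75·3.83e+08 = 2.873e+10 m³/yr.
C = 3690/2.873e+10 = 1.285e-07 kg/m³ = 0.0001285 mg/L = 0.1285 µg/L.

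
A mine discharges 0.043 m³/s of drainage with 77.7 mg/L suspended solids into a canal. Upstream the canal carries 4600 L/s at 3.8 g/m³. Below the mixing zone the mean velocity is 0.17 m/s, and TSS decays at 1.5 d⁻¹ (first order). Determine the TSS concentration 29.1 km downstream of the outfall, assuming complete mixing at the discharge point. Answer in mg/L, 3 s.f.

0.230 mg/L

4600 L/s = 4.6 m³/s.
After complete mixing, C₀ = (0.043·77.7 + 4.6·3.8) / 4.643 = 4.484 mg/L.
Travel time t = 2.91e+04 m / 0.17 m/s = 1.712e+05 s = 1.981 d.
C = 4.484·exp(−1.5·1.981) = 4.484·0.05121 = 0.2296 mg/L.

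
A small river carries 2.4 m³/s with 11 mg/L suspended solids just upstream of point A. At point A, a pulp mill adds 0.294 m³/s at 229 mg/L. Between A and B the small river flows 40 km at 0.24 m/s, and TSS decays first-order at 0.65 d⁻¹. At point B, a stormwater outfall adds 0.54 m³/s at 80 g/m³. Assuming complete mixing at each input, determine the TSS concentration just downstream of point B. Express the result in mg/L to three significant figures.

After input A: C = (2.4·11 + 0.294·229) / 2.694 = 34.79 mg/L.
Over the 40 km reach to input B (t = 1.667e+05 s = 1.929 d), decay gives C = 34.79·exp(−0.65·1.929) = 9.929 mg/L.
After input B: C = (2.694·9.929 + 0.54·80) / 3.234 = 21.63 mg/L.

21.6 mg/L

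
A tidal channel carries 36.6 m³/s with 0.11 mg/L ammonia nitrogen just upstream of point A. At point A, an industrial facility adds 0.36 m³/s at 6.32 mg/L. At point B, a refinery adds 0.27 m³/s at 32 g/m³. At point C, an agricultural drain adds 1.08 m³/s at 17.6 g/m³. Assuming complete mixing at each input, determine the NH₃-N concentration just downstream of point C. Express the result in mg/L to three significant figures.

0.886 mg/L

After input A: C = (36.6·0.11 + 0.36·6.32) / 36.96 = 0.1705 mg/L.
After input B: C = (36.96·0.1705 + 0.27·32) / 37.23 = 0.4013 mg/L.
After input C: C = (37.23·0.4013 + 1.08·17.6) / 38.31 = 0.8862 mg/L.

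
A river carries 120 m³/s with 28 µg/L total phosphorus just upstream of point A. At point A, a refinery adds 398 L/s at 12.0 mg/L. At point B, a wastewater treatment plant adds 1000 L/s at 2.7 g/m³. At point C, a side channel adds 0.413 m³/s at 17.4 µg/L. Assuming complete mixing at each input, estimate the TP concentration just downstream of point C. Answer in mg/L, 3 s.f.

28 µg/L = 0.028 mg/L.
398 L/s = 0.398 m³/s.
After input A: C = (120·0.028 + 0.398·12) / 120.4 = 0.06758 mg/L.
1000 L/s = 1 m³/s.
After input B: C = (120.4·0.06758 + 1·2.7) / 121.4 = 0.08926 mg/L.
17.4 µg/L = 0.0174 mg/L.
After input C: C = (121.4·0.08926 + 0.413·0.0174) / 121.8 = 0.08902 mg/L.

0.0890 mg/L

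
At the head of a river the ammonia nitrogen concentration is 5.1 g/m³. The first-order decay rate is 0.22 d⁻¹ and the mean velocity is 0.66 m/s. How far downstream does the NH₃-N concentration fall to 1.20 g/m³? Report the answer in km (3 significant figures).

From C = C₀·e^(−kt), t = ln(C₀/C)/k = ln(5.1/1.20)/0.22 = 1.447/0.22 = 6.577 d.
Distance = v·t = 0.66 m/s × 5.682e+05 s = 3.75e+05 m = 375 km.

375 km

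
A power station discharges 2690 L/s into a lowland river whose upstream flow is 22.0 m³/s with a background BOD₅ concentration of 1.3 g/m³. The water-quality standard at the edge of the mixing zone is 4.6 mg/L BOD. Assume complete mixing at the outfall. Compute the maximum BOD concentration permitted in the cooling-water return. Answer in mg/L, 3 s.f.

2690 L/s = 2.69 m³/s.
Mass balance: 4.6·24.69 = 2.69·Cₑ + 22·1.3.
Cₑ = (113.6 − 28.6) / 2.69 = 31.59 mg/L.

31.6 mg/L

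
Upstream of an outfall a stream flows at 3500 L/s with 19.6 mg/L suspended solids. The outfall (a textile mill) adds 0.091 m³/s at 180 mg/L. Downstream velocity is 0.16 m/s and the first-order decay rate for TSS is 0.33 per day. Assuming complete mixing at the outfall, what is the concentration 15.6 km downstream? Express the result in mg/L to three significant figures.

3500 L/s = 3.5 m³/s.
After complete mixing, C₀ = (0.091·180 + 3.5·19.6) / 3.591 = 23.66 mg/L.
Travel time t = 1.56e+04 m / 0.16 m/s = 9.75e+04 s = 1.128 d.
C = 23.66·exp(−0.33·1.128) = 23.66·0.6891 = 16.31 mg/L.

16.3 mg/L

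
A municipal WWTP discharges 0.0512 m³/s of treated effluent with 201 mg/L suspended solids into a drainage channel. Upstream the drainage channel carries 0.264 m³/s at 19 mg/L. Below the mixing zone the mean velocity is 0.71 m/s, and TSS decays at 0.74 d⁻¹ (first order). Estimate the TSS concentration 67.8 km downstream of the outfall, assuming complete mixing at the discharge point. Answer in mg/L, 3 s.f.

After complete mixing, C₀ = (0.0512·201 + 0.264·19) / 0.3152 = 48.56 mg/L.
Travel time t = 6.78e+04 m / 0.71 m/s = 9.549e+04 s = 1.105 d.
C = 48.56·exp(−0.74·1.105) = 48.56·0.4414 = 21.43 mg/L.

21.4 mg/L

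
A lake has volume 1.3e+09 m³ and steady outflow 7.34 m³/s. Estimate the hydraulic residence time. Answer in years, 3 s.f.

Q = 7.34 m³/s × 3.156e+07 s/yr = 2.316e+08 m³/yr.
Hydraulic residence time τ = V/Q = 1.3e+09/2.316e+08 = 5.612 yr.

5.61 yr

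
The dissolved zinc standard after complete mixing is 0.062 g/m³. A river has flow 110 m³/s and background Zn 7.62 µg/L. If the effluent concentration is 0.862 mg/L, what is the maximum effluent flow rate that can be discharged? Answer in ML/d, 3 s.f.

7.62 µg/L = 0.00762 mg/L.
Mass balance at complete mixing: C_std·(Q_w + Q_r) = Q_w·C_e + Q_r·C_b.
Rearranging, Q_w = Q_r·(C_std − C_b)/(C_e − C_std) = 110·(0.062 − 0.00762) / (0.862 − 0.062) = 7.477 m³/s.
= 646 ML/d.

646 ML/d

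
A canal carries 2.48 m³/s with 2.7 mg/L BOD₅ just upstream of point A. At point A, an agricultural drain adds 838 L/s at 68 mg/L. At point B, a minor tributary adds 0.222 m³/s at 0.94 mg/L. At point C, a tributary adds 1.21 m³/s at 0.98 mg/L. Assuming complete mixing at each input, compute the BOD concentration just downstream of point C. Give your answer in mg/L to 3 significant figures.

13.7 mg/L

838 L/s = 0.838 m³/s.
After input A: C = (2.48·2.7 + 0.838·68) / 3.318 = 19.19 mg/L.
After input B: C = (3.318·19.19 + 0.222·0.94) / 3.54 = 18.05 mg/L.
After input C: C = (3.54·18.05 + 1.21·0.98) / 4.75 = 13.7 mg/L.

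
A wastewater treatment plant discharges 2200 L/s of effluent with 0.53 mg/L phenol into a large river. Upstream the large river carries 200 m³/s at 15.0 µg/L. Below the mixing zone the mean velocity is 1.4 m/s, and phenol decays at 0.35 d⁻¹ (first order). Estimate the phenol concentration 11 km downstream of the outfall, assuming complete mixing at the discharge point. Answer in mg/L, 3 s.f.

0.0200 mg/L

2200 L/s = 2.2 m³/s.
15.0 µg/L = 0.015 mg/L.
After complete mixing, C₀ = (2.2·0.53 + 200·0.015) / 202.2 = 0.0206 mg/L.
Travel time t = 1.1e+04 m / 1.4 m/s = 7857 s = 0.09094 d.
C = 0.0206·exp(−0.35·0.09094) = 0.0206·0.9687 = 0.01996 mg/L.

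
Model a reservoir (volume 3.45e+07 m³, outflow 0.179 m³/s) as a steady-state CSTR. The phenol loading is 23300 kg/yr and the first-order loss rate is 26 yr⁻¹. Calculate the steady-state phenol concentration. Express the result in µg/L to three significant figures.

Outflow Q = 0.179 m³/s × 3.156e+07 s/yr = 5.649e+06 m³/yr.
Steady-state CSTR mass balance: W = Q·C + k·V·C, so C = W/(Q + kV).
Q + kV = 5.649e+06 + 26·3.45e+07 = 9.026e+08 m³/yr.
C = 23300/9.026e+08 = 2.581e-05 kg/m³ = 0.02581 mg/L = 25.81 µg/L.

25.8 µg/L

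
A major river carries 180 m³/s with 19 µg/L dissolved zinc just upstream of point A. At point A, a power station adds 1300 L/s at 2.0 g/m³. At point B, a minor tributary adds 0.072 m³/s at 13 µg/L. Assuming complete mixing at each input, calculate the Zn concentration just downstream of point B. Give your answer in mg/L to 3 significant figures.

0.0332 mg/L

19 µg/L = 0.019 mg/L.
1300 L/s = 1.3 m³/s.
After input A: C = (180·0.019 + 1.3·2) / 181.3 = 0.0332 mg/L.
13 µg/L = 0.013 mg/L.
After input B: C = (181.3·0.0332 + 0.072·0.013) / 181.4 = 0.0332 mg/L.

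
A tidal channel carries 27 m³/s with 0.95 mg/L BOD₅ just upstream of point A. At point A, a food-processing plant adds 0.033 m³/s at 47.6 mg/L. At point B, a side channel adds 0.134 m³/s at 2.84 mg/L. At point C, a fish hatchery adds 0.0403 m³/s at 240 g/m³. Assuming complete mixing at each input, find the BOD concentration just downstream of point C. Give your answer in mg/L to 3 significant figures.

After input A: C = (27·0.95 + 0.033·47.6) / 27.03 = 1.007 mg/L.
After input B: C = (27.03·1.007 + 0.134·2.84) / 27.17 = 1.016 mg/L.
After input C: C = (27.17·1.016 + 0.0403·240) / 27.21 = 1.37 mg/L.

1.37 mg/L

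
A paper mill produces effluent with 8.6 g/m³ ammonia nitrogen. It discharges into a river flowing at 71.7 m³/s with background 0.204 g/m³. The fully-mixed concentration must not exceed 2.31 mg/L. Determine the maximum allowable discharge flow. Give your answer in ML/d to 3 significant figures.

Mass balance at complete mixing: C_std·(Q_w + Q_r) = Q_w·C_e + Q_r·C_b.
Rearranging, Q_w = Q_r·(C_std − C_b)/(C_e − C_std) = 71.7·(2.31 − 0.204) / (8.6 − 2.31) = 24.01 m³/s.
= 2074 ML/d.

2070 ML/d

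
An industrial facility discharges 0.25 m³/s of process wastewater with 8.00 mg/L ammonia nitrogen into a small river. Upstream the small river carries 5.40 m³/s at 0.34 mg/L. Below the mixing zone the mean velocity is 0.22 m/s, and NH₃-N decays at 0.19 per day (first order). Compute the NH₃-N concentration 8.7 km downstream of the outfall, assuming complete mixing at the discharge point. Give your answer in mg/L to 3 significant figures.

0.622 mg/L

After complete mixing, C₀ = (0.25·8 + 5.4·0.34) / 5.65 = 0.6789 mg/L.
Travel time t = 8700 m / 0.22 m/s = 3.955e+04 s = 0.4577 d.
C = 0.6789·exp(−0.19·0.4577) = 0.6789·0.9167 = 0.6224 mg/L.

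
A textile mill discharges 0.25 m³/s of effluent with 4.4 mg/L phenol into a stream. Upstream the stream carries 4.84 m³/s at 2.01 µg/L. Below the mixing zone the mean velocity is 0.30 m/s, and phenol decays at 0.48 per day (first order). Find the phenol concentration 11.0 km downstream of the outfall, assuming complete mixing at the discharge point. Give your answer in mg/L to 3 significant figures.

0.178 mg/L

2.01 µg/L = 0.00201 mg/L.
After complete mixing, C₀ = (0.25·4.4 + 4.84·0.00201) / 5.09 = 0.218 mg/L.
Travel time t = 1.1e+04 m / 0.30 m/s = 3.667e+04 s = 0.4244 d.
C = 0.218·exp(−0.48·0.4244) = 0.218·0.8157 = 0.1778 mg/L.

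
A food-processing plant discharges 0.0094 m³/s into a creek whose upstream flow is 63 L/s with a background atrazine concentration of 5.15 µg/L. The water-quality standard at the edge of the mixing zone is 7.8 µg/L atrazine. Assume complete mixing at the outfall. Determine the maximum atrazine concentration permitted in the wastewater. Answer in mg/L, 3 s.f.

63 L/s = 0.063 m³/s.
5.15 µg/L = 0.00515 mg/L.
7.8 µg/L = 0.0078 mg/L.
Mass balance: 0.0078·0.0724 = 0.0094·Cₑ + 0.063·0.00515.
Cₑ = (0.0005647 − 0.0003244) / 0.0094 = 0.02556 mg/L.

0.0256 mg/L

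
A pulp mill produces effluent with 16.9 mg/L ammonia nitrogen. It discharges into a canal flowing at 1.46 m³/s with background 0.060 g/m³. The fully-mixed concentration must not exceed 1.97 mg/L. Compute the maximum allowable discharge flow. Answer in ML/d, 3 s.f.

16.1 ML/d

Mass balance at complete mixing: C_std·(Q_w + Q_r) = Q_w·C_e + Q_r·C_b.
Rearranging, Q_w = Q_r·(C_std − C_b)/(C_e − C_std) = 1.46·(1.97 − 0.06) / (16.9 − 1.97) = 0.1868 m³/s.
= 16.14 ML/d.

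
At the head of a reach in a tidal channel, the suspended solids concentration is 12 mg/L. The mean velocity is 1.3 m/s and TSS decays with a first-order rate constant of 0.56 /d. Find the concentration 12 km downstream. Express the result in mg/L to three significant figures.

11.3 mg/L

Travel time t = 12 km / 1.3 m/s = 1.2e+04/1.3 = 9231 s = 0.1068 d.
First-order decay: C = 12·exp(−0.56·0.1068) = 12·0.9419 = 11.3 mg/L.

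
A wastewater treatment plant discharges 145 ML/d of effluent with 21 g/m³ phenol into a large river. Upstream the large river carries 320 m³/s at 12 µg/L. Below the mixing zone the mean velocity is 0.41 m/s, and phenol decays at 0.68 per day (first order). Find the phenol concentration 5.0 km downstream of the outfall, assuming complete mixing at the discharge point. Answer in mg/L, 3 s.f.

0.110 mg/L

145 ML/d = 1.678 m³/s.
12 µg/L = 0.012 mg/L.
After complete mixing, C₀ = (1.678·21 + 320·0.012) / 321.7 = 0.1215 mg/L.
Travel time t = 5000 m / 0.41 m/s = 1.22e+04 s = 0.1411 d.
C = 0.1215·exp(−0.68·0.1411) = 0.1215·0.9085 = 0.1104 mg/L.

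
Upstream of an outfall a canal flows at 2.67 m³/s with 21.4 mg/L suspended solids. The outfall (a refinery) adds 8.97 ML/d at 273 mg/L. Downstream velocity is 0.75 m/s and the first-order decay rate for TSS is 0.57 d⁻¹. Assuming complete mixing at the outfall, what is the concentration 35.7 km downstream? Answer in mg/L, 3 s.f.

8.97 ML/d = 0.1038 m³/s.
After complete mixing, C₀ = (0.1038·273 + 2.67·21.4) / 2.774 = 30.82 mg/L.
Travel time t = 3.57e+04 m / 0.75 m/s = 4.76e+04 s = 0.5509 d.
C = 30.82·exp(−0.57·0.5509) = 30.82·0.7305 = 22.51 mg/L.

22.5 mg/L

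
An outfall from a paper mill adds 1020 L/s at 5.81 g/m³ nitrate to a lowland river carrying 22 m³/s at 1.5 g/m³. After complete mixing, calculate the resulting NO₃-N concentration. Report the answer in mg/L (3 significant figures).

1020 L/s = 1.02 m³/s.
By mass balance at complete mixing, C = (1.02·5.81 + 22·1.5) / (1.02 + 22) = 38.93/23.02 = 1.691 mg/L.

1.69 mg/L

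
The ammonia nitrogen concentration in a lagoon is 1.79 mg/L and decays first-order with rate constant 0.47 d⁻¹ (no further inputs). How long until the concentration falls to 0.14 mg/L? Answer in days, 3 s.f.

5.42 d

t = ln(C₀/C)/k = ln(1.79/0.14)/0.47 = 2.548/0.47 = 5.422 d.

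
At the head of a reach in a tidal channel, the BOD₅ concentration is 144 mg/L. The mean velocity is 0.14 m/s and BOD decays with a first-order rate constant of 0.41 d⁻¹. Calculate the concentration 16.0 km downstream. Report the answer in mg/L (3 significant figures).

83.7 mg/L

Travel time t = 16.0 km / 0.14 m/s = 1.6e+04/0.14 = 1.143e+05 s = 1.323 d.
First-order decay: C = 144·exp(−0.41·1.323) = 144·0.5814 = 83.72 mg/L.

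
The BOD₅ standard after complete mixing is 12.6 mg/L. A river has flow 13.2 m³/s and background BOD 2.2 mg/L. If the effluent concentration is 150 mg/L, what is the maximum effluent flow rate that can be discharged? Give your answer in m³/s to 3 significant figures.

Mass balance at complete mixing: C_std·(Q_w + Q_r) = Q_w·C_e + Q_r·C_b.
Rearranging, Q_w = Q_r·(C_std − C_b)/(C_e − C_std) = 13.2·(12.6 − 2.2) / (150 − 12.6) = 0.9991 m³/s.

0.999 m³/s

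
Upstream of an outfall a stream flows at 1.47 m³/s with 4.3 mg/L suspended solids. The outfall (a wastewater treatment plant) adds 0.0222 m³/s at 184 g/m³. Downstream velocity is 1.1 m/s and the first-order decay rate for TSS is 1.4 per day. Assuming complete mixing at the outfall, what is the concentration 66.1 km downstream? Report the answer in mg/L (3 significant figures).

After complete mixing, C₀ = (0.0222·184 + 1.47·4.3) / 1.492 = 6.973 mg/L.
Travel time t = 6.61e+04 m / 1.1 m/s = 6.009e+04 s = 0.6955 d.
C = 6.973·exp(−1.4·0.6955) = 6.973·0.3777 = 2.634 mg/L.

2.63 mg/L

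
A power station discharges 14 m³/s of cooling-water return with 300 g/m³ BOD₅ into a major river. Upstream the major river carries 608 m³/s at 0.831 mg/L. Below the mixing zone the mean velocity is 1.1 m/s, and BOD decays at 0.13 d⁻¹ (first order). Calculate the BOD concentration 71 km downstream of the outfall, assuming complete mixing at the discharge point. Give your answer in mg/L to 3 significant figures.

After complete mixing, C₀ = (14·300 + 608·0.831) / 622 = 7.565 mg/L.
Travel time t = 7.1e+04 m / 1.1 m/s = 6.455e+04 s = 0.7471 d.
C = 7.565·exp(−0.13·0.7471) = 7.565·0.9074 = 6.865 mg/L.

6.86 mg/L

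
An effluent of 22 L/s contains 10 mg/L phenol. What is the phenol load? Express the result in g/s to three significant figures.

22 L/s = 0.022 m³/s.
Mass flux = Q·C = 0.022 m³/s × 10 g/m³ = 0.22 g/s.

0.220 g/s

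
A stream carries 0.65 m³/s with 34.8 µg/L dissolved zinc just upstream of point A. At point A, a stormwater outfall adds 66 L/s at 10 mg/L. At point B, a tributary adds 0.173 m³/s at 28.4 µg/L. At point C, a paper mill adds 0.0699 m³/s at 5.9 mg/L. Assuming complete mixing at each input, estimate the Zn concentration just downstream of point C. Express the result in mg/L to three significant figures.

34.8 µg/L = 0.0348 mg/L.
66 L/s = 0.066 m³/s.
After input A: C = (0.65·0.0348 + 0.066·10) / 0.716 = 0.9534 mg/L.
28.4 µg/L = 0.0284 mg/L.
After input B: C = (0.716·0.9534 + 0.173·0.0284) / 0.889 = 0.7734 mg/L.
After input C: C = (0.889·0.7734 + 0.0699·5.9) / 0.9589 = 1.147 mg/L.

1.15 mg/L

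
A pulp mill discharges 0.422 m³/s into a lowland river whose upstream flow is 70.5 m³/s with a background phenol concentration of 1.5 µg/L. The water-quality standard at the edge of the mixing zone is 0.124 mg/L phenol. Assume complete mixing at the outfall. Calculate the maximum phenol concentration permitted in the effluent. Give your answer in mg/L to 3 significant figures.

20.6 mg/L

1.5 µg/L = 0.0015 mg/L.
Mass balance: 0.124·70.92 = 0.422·Cₑ + 70.5·0.0015.
Cₑ = (8.794 − 0.1057) / 0.422 = 20.59 mg/L.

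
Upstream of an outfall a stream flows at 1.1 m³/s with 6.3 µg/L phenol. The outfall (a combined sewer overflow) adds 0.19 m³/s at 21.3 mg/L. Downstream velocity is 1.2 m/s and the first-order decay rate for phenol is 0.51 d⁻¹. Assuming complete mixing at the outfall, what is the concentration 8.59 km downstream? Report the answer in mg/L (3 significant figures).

6.3 µg/L = 0.0063 mg/L.
After complete mixing, C₀ = (0.19·21.3 + 1.1·0.0063) / 1.29 = 3.143 mg/L.
Travel time t = 8590 m / 1.2 m/s = 7158 s = 0.08285 d.
C = 3.143·exp(−0.51·0.08285) = 3.143·0.9586 = 3.013 mg/L.

3.01 mg/L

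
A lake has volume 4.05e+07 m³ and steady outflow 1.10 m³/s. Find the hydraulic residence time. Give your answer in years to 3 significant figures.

1.17 yr

Q = 1.10 m³/s × 3.156e+07 s/yr = 3.471e+07 m³/yr.
Hydraulic residence time τ = V/Q = 4.05e+07/3.471e+07 = 1.167 yr.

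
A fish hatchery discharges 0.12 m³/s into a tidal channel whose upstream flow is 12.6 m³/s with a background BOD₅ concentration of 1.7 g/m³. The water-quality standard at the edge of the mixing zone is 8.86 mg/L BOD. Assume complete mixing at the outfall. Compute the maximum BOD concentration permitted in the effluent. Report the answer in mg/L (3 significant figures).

761 mg/L

Mass balance: 8.86·12.72 = 0.12·Cₑ + 12.6·1.7.
Cₑ = (112.7 − 21.42) / 0.12 = 760.7 mg/L.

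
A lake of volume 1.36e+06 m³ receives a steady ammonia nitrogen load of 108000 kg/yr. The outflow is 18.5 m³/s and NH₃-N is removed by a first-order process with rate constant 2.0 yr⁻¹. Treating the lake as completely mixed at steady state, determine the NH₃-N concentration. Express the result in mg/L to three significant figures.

Outflow Q = 18.5 m³/s × 3.156e+07 s/yr = 5.838e+08 m³/yr.
Steady-state CSTR mass balance: W = Q·C + k·V·C, so C = W/(Q + kV).
Q + kV = 5.838e+08 + 2.0·1.36e+06 = 5.865e+08 m³/yr.
C = 108000/5.865e+08 = 0.0001841 kg/m³ = 0.1841 mg/L.

0.184 mg/L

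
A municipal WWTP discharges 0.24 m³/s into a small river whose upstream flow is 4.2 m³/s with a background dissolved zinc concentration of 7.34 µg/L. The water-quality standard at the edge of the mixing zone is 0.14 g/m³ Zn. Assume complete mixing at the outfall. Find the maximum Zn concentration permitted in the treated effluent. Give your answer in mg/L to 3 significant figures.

2.46 mg/L

7.34 µg/L = 0.00734 mg/L.
Mass balance: 0.14·4.44 = 0.24·Cₑ + 4.2·0.00734.
Cₑ = (0.6216 − 0.03083) / 0.24 = 2.462 mg/L.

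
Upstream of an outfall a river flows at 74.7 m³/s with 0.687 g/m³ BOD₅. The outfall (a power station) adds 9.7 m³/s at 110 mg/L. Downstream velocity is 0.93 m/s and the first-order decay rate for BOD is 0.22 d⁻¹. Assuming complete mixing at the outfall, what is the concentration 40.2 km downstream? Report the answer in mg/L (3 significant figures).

11.9 mg/L

After complete mixing, C₀ = (9.7·110 + 74.7·0.687) / 84.4 = 13.25 mg/L.
Travel time t = 4.02e+04 m / 0.93 m/s = 4.323e+04 s = 0.5003 d.
C = 13.25·exp(−0.22·0.5003) = 13.25·0.8958 = 11.87 mg/L.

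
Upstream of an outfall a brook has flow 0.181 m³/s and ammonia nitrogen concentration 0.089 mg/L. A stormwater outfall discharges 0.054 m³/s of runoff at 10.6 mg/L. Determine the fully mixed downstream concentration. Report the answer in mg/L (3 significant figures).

By mass balance at complete mixing, C = (0.054·10.6 + 0.181·0.089) / (0.054 + 0.181) = 0.5885/0.235 = 2.504 mg/L.

2.50 mg/L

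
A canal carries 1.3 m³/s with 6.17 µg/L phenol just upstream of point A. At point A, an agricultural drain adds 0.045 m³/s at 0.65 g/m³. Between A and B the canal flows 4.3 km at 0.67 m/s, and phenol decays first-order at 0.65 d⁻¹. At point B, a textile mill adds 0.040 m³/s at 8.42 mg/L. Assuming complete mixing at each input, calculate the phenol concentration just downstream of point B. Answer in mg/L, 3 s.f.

0.269 mg/L

6.17 µg/L = 0.00617 mg/L.
After input A: C = (1.3·0.00617 + 0.045·0.65) / 1.345 = 0.02771 mg/L.
Over the 4.3 km reach to input B (t = 6418 s = 0.07428 d), decay gives C = 0.02771·exp(−0.65·0.07428) = 0.0264 mg/L.
After input B: C = (1.345·0.0264 + 0.04·8.42) / 1.385 = 0.2688 mg/L.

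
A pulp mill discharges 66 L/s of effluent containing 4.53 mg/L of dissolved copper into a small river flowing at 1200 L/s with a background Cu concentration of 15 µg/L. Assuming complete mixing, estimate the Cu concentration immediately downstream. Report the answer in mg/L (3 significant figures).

66 L/s = 0.066 m³/s.
1200 L/s = 1.2 m³/s.
15 µg/L = 0.015 mg/L.
Conservation of mass across the mixing zone: C = (0.066·4.53 + 1.2·0.015) / (0.066 + 1.2) = 0.317/1.266 = 0.2504 mg/L.

0.250 mg/L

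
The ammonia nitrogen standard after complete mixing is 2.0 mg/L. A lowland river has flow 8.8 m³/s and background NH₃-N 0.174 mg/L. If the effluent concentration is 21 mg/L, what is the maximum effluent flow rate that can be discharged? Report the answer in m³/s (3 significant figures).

Mass balance at complete mixing: C_std·(Q_w + Q_r) = Q_w·C_e + Q_r·C_b.
Rearranging, Q_w = Q_r·(C_std − C_b)/(C_e − C_std) = 8.8·(2 − 0.174) / (21 − 2) = 0.8457 m³/s.

0.846 m³/s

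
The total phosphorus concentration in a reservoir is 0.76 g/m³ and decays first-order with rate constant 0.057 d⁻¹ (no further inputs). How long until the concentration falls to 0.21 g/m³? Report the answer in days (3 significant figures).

22.6 d

t = ln(C₀/C)/k = ln(0.76/0.21)/0.057 = 1.286/0.057 = 22.57 d.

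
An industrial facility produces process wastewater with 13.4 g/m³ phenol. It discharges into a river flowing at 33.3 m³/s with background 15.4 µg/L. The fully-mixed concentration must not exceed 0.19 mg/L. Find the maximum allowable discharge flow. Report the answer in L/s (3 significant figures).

440 L/s

15.4 µg/L = 0.0154 mg/L.
Mass balance at complete mixing: C_std·(Q_w + Q_r) = Q_w·C_e + Q_r·C_b.
Rearranging, Q_w = Q_r·(C_std − C_b)/(C_e − C_std) = 33.3·(0.19 − 0.0154) / (13.4 − 0.19) = 0.4401 m³/s.
= 440.1 L/s.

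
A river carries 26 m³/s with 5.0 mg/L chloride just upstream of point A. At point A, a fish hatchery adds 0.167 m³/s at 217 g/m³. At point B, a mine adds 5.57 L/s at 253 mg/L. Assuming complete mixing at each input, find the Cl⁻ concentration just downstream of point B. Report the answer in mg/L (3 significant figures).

6.41 mg/L

After input A: C = (26·5 + 0.167·217) / 26.17 = 6.353 mg/L.
5.57 L/s = 0.00557 m³/s.
After input B: C = (26.17·6.353 + 0.00557·253) / 26.17 = 6.405 mg/L.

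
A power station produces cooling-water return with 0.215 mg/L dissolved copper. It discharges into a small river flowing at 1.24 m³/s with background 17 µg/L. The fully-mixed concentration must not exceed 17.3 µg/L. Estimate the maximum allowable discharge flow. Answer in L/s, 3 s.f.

1.88 L/s

17 µg/L = 0.017 mg/L.
17.3 µg/L = 0.0173 mg/L.
Mass balance at complete mixing: C_std·(Q_w + Q_r) = Q_w·C_e + Q_r·C_b.
Rearranging, Q_w = Q_r·(C_std − C_b)/(C_e − C_std) = 1.24·(0.0173 − 0.017) / (0.215 − 0.0173) = 0.001882 m³/s.
= 1.882 L/s.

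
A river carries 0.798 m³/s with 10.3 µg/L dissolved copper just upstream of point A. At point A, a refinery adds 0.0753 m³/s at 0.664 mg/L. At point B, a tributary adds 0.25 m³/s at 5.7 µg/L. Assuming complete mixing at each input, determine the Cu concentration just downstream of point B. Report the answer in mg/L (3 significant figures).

0.0531 mg/L

10.3 µg/L = 0.0103 mg/L.
After input A: C = (0.798·0.0103 + 0.0753·0.664) / 0.8733 = 0.06667 mg/L.
5.7 µg/L = 0.0057 mg/L.
After input B: C = (0.8733·0.06667 + 0.25·0.0057) / 1.123 = 0.0531 mg/L.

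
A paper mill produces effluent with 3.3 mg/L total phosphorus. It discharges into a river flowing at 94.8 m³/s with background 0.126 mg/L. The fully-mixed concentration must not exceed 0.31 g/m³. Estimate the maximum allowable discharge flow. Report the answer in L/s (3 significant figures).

Mass balance at complete mixing: C_std·(Q_w + Q_r) = Q_w·C_e + Q_r·C_b.
Rearranging, Q_w = Q_r·(C_std − C_b)/(C_e − C_std) = 94.8·(0.31 − 0.126) / (3.3 − 0.31) = 5.834 m³/s.
= 5834 L/s.

5830 L/s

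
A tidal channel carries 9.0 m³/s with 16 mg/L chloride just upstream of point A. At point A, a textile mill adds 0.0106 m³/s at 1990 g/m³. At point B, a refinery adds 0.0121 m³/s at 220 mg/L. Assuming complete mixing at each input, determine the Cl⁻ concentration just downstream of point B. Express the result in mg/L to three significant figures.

18.6 mg/L

After input A: C = (9·16 + 0.0106·1990) / 9.011 = 18.32 mg/L.
After input B: C = (9.011·18.32 + 0.0121·220) / 9.023 = 18.59 mg/L.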